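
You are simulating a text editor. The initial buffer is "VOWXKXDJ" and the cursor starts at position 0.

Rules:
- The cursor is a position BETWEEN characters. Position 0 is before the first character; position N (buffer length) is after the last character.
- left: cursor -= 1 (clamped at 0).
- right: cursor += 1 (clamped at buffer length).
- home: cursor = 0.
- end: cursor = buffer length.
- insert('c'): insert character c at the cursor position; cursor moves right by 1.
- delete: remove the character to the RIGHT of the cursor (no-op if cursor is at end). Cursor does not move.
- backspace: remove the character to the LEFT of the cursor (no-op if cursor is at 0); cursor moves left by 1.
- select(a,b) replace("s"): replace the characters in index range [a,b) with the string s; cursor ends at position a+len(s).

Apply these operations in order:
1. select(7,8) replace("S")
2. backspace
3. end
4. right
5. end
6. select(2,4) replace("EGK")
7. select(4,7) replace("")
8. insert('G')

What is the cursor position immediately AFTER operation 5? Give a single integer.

After op 1 (select(7,8) replace("S")): buf='VOWXKXDS' cursor=8
After op 2 (backspace): buf='VOWXKXD' cursor=7
After op 3 (end): buf='VOWXKXD' cursor=7
After op 4 (right): buf='VOWXKXD' cursor=7
After op 5 (end): buf='VOWXKXD' cursor=7

Answer: 7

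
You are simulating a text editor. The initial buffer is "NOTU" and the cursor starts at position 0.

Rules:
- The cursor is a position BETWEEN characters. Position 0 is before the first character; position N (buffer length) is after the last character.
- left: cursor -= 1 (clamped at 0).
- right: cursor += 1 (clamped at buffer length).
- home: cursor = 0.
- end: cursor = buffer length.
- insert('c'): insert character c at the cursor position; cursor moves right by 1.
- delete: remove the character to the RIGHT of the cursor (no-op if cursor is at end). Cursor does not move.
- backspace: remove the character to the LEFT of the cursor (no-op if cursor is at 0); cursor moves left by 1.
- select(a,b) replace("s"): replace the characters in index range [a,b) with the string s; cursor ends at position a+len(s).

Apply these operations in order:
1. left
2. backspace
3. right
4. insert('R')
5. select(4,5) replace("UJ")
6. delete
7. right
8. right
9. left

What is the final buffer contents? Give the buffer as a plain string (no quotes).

After op 1 (left): buf='NOTU' cursor=0
After op 2 (backspace): buf='NOTU' cursor=0
After op 3 (right): buf='NOTU' cursor=1
After op 4 (insert('R')): buf='NROTU' cursor=2
After op 5 (select(4,5) replace("UJ")): buf='NROTUJ' cursor=6
After op 6 (delete): buf='NROTUJ' cursor=6
After op 7 (right): buf='NROTUJ' cursor=6
After op 8 (right): buf='NROTUJ' cursor=6
After op 9 (left): buf='NROTUJ' cursor=5

Answer: NROTUJ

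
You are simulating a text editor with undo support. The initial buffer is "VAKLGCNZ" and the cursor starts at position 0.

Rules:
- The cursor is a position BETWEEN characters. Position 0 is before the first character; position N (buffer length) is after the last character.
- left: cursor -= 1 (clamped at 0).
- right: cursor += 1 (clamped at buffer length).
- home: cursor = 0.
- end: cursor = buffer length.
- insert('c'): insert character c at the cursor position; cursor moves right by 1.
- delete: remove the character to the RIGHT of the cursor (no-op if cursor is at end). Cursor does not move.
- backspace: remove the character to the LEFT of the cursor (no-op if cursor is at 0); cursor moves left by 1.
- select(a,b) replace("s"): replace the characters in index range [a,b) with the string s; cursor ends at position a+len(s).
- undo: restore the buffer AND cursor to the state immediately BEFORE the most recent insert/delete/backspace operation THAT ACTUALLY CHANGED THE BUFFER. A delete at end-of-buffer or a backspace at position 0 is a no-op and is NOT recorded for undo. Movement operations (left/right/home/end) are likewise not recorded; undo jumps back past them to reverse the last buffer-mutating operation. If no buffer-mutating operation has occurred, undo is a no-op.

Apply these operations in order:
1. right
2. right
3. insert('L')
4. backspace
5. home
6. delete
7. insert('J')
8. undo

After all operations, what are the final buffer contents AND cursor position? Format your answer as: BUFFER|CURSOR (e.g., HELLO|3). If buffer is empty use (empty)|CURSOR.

After op 1 (right): buf='VAKLGCNZ' cursor=1
After op 2 (right): buf='VAKLGCNZ' cursor=2
After op 3 (insert('L')): buf='VALKLGCNZ' cursor=3
After op 4 (backspace): buf='VAKLGCNZ' cursor=2
After op 5 (home): buf='VAKLGCNZ' cursor=0
After op 6 (delete): buf='AKLGCNZ' cursor=0
After op 7 (insert('J')): buf='JAKLGCNZ' cursor=1
After op 8 (undo): buf='AKLGCNZ' cursor=0

Answer: AKLGCNZ|0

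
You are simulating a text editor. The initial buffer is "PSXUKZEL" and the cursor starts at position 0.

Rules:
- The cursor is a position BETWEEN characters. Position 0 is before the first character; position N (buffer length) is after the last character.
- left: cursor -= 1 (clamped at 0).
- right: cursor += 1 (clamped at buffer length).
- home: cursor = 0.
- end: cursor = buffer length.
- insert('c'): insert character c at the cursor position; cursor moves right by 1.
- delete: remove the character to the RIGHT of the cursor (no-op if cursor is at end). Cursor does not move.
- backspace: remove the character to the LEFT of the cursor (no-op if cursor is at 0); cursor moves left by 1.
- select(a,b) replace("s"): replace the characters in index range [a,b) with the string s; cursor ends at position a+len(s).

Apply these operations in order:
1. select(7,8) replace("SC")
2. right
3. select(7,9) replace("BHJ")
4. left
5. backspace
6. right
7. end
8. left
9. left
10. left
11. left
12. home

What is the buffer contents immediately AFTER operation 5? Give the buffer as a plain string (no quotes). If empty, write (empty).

After op 1 (select(7,8) replace("SC")): buf='PSXUKZESC' cursor=9
After op 2 (right): buf='PSXUKZESC' cursor=9
After op 3 (select(7,9) replace("BHJ")): buf='PSXUKZEBHJ' cursor=10
After op 4 (left): buf='PSXUKZEBHJ' cursor=9
After op 5 (backspace): buf='PSXUKZEBJ' cursor=8

Answer: PSXUKZEBJ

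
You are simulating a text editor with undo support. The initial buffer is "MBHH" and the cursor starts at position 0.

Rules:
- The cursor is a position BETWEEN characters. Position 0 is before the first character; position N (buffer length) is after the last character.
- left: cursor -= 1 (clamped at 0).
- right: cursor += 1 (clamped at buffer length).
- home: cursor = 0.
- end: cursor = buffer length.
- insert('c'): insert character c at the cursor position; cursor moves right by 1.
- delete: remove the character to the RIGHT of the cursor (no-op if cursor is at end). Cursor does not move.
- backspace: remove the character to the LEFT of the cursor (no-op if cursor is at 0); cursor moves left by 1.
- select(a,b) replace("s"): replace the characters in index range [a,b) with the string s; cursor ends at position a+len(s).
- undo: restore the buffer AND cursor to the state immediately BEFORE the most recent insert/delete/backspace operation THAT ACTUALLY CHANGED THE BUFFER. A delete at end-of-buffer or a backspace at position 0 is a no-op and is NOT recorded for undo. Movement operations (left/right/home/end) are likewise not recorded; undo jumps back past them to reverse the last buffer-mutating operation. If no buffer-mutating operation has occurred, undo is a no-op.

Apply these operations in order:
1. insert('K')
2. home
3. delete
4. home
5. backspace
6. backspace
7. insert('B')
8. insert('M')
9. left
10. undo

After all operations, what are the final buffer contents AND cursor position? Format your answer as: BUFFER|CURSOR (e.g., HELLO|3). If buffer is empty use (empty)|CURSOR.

Answer: BMBHH|1

Derivation:
After op 1 (insert('K')): buf='KMBHH' cursor=1
After op 2 (home): buf='KMBHH' cursor=0
After op 3 (delete): buf='MBHH' cursor=0
After op 4 (home): buf='MBHH' cursor=0
After op 5 (backspace): buf='MBHH' cursor=0
After op 6 (backspace): buf='MBHH' cursor=0
After op 7 (insert('B')): buf='BMBHH' cursor=1
After op 8 (insert('M')): buf='BMMBHH' cursor=2
After op 9 (left): buf='BMMBHH' cursor=1
After op 10 (undo): buf='BMBHH' cursor=1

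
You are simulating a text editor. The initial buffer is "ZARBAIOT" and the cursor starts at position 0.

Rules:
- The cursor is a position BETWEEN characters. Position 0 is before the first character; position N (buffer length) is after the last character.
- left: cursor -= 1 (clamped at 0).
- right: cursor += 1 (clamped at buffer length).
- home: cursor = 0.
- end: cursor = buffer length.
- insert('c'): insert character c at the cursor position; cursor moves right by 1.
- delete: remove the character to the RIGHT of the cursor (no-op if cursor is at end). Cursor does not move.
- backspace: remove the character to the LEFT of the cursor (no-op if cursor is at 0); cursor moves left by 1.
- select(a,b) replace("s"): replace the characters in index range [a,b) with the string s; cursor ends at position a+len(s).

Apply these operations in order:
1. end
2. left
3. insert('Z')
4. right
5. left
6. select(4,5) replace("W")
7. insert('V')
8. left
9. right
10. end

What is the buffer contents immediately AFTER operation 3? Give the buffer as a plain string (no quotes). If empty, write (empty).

After op 1 (end): buf='ZARBAIOT' cursor=8
After op 2 (left): buf='ZARBAIOT' cursor=7
After op 3 (insert('Z')): buf='ZARBAIOZT' cursor=8

Answer: ZARBAIOZT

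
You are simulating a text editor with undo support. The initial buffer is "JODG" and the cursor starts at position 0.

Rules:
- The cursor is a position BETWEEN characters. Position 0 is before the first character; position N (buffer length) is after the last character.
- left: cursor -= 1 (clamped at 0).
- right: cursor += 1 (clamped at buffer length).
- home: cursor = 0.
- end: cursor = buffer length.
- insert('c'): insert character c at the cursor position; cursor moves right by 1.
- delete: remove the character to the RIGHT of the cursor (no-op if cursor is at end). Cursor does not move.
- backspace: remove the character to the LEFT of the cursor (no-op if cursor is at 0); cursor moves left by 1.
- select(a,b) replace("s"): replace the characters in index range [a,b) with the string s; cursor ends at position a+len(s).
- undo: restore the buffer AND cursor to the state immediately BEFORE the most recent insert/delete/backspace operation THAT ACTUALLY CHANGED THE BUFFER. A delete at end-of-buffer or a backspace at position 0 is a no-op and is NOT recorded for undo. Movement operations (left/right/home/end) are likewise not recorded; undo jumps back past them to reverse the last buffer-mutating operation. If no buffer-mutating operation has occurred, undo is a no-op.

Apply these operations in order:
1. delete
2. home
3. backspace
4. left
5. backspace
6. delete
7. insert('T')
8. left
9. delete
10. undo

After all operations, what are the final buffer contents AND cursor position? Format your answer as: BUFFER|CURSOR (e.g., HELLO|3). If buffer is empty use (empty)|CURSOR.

Answer: TDG|0

Derivation:
After op 1 (delete): buf='ODG' cursor=0
After op 2 (home): buf='ODG' cursor=0
After op 3 (backspace): buf='ODG' cursor=0
After op 4 (left): buf='ODG' cursor=0
After op 5 (backspace): buf='ODG' cursor=0
After op 6 (delete): buf='DG' cursor=0
After op 7 (insert('T')): buf='TDG' cursor=1
After op 8 (left): buf='TDG' cursor=0
After op 9 (delete): buf='DG' cursor=0
After op 10 (undo): buf='TDG' cursor=0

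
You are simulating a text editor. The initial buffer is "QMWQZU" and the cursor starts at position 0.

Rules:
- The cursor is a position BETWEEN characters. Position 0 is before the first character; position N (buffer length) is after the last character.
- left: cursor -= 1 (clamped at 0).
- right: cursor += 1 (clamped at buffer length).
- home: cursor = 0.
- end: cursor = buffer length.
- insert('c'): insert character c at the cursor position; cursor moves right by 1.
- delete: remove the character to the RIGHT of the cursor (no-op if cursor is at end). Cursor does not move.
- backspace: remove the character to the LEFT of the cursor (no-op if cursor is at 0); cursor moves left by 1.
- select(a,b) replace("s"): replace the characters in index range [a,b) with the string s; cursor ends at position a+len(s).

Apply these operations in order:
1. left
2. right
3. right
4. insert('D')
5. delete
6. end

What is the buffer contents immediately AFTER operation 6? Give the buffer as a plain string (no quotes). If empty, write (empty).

Answer: QMDQZU

Derivation:
After op 1 (left): buf='QMWQZU' cursor=0
After op 2 (right): buf='QMWQZU' cursor=1
After op 3 (right): buf='QMWQZU' cursor=2
After op 4 (insert('D')): buf='QMDWQZU' cursor=3
After op 5 (delete): buf='QMDQZU' cursor=3
After op 6 (end): buf='QMDQZU' cursor=6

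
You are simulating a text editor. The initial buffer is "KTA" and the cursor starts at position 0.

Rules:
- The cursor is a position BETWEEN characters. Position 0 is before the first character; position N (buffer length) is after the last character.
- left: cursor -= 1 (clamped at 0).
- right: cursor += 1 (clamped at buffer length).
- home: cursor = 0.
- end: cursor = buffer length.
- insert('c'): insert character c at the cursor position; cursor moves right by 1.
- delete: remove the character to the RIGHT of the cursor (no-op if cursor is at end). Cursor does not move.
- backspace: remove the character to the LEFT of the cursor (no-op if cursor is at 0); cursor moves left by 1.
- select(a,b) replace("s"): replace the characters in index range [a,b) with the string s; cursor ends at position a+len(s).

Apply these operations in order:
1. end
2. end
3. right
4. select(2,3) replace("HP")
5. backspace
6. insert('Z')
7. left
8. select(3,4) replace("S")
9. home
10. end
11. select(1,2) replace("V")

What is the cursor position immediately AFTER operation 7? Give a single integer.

Answer: 3

Derivation:
After op 1 (end): buf='KTA' cursor=3
After op 2 (end): buf='KTA' cursor=3
After op 3 (right): buf='KTA' cursor=3
After op 4 (select(2,3) replace("HP")): buf='KTHP' cursor=4
After op 5 (backspace): buf='KTH' cursor=3
After op 6 (insert('Z')): buf='KTHZ' cursor=4
After op 7 (left): buf='KTHZ' cursor=3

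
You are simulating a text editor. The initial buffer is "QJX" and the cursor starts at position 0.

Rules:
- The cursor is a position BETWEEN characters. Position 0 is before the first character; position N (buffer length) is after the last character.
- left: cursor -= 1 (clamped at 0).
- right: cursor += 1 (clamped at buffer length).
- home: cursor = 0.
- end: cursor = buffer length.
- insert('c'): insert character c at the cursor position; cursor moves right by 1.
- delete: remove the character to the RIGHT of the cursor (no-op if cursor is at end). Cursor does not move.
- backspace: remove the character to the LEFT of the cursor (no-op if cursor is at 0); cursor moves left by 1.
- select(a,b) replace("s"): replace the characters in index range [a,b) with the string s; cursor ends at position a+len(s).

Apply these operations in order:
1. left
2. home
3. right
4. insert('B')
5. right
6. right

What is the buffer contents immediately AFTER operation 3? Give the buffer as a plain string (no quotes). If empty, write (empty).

Answer: QJX

Derivation:
After op 1 (left): buf='QJX' cursor=0
After op 2 (home): buf='QJX' cursor=0
After op 3 (right): buf='QJX' cursor=1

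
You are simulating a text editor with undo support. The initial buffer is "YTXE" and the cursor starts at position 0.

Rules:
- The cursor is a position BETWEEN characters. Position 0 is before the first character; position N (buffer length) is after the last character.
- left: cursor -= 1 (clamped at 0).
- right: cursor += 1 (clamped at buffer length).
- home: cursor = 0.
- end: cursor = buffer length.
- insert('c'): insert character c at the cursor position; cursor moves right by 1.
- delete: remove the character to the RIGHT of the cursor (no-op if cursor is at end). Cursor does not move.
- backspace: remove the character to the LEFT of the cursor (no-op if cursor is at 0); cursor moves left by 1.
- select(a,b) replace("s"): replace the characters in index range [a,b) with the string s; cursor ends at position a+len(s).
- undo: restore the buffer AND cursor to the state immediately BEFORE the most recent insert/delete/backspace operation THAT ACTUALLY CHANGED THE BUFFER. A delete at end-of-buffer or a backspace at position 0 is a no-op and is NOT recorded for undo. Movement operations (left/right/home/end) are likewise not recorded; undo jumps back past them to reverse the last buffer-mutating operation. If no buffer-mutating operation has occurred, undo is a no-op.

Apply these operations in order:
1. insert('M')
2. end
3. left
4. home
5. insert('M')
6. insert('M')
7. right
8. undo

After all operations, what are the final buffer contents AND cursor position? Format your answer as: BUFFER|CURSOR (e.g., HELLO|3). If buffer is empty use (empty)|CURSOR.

Answer: MMYTXE|1

Derivation:
After op 1 (insert('M')): buf='MYTXE' cursor=1
After op 2 (end): buf='MYTXE' cursor=5
After op 3 (left): buf='MYTXE' cursor=4
After op 4 (home): buf='MYTXE' cursor=0
After op 5 (insert('M')): buf='MMYTXE' cursor=1
After op 6 (insert('M')): buf='MMMYTXE' cursor=2
After op 7 (right): buf='MMMYTXE' cursor=3
After op 8 (undo): buf='MMYTXE' cursor=1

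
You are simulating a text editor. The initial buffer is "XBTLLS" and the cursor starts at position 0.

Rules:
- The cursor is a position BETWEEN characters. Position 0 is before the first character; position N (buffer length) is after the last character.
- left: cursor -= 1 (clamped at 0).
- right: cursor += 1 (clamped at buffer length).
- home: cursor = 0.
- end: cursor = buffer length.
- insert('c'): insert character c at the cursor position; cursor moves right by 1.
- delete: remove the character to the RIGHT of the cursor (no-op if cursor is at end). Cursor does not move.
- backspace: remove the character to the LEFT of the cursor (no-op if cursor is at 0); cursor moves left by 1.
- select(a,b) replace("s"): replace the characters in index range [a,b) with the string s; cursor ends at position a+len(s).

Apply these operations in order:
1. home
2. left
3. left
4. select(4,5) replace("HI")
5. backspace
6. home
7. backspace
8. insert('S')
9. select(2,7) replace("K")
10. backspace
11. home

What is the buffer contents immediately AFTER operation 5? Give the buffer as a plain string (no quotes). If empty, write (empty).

Answer: XBTLHS

Derivation:
After op 1 (home): buf='XBTLLS' cursor=0
After op 2 (left): buf='XBTLLS' cursor=0
After op 3 (left): buf='XBTLLS' cursor=0
After op 4 (select(4,5) replace("HI")): buf='XBTLHIS' cursor=6
After op 5 (backspace): buf='XBTLHS' cursor=5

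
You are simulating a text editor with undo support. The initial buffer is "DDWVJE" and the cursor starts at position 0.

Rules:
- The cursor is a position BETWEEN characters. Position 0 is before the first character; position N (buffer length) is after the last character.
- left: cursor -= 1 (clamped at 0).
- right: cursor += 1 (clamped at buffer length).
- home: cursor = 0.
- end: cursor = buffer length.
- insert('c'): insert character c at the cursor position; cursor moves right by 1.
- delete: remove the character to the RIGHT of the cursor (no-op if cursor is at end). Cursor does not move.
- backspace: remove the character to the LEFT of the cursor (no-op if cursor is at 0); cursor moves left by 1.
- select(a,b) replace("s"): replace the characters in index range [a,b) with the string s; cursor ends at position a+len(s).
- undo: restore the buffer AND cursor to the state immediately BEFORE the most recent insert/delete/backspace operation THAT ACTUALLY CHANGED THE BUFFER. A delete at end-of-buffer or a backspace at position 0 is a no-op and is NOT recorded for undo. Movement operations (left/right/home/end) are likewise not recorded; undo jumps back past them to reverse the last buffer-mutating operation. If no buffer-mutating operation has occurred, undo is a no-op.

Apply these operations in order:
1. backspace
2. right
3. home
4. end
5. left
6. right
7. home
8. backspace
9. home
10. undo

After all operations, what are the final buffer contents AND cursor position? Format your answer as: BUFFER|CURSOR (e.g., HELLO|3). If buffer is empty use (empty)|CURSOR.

After op 1 (backspace): buf='DDWVJE' cursor=0
After op 2 (right): buf='DDWVJE' cursor=1
After op 3 (home): buf='DDWVJE' cursor=0
After op 4 (end): buf='DDWVJE' cursor=6
After op 5 (left): buf='DDWVJE' cursor=5
After op 6 (right): buf='DDWVJE' cursor=6
After op 7 (home): buf='DDWVJE' cursor=0
After op 8 (backspace): buf='DDWVJE' cursor=0
After op 9 (home): buf='DDWVJE' cursor=0
After op 10 (undo): buf='DDWVJE' cursor=0

Answer: DDWVJE|0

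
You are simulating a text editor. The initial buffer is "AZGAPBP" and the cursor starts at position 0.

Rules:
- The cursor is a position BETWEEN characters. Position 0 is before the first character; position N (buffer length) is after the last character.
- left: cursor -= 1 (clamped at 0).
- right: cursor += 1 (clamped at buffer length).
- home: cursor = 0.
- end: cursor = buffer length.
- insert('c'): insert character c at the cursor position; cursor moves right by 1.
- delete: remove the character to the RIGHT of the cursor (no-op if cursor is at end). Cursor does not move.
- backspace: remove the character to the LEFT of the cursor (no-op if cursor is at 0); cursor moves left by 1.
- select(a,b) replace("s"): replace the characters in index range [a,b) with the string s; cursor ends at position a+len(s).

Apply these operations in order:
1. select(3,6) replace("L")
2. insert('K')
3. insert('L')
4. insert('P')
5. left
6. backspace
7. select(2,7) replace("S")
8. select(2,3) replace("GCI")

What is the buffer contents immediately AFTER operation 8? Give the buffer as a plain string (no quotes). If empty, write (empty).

Answer: AZGCI

Derivation:
After op 1 (select(3,6) replace("L")): buf='AZGLP' cursor=4
After op 2 (insert('K')): buf='AZGLKP' cursor=5
After op 3 (insert('L')): buf='AZGLKLP' cursor=6
After op 4 (insert('P')): buf='AZGLKLPP' cursor=7
After op 5 (left): buf='AZGLKLPP' cursor=6
After op 6 (backspace): buf='AZGLKPP' cursor=5
After op 7 (select(2,7) replace("S")): buf='AZS' cursor=3
After op 8 (select(2,3) replace("GCI")): buf='AZGCI' cursor=5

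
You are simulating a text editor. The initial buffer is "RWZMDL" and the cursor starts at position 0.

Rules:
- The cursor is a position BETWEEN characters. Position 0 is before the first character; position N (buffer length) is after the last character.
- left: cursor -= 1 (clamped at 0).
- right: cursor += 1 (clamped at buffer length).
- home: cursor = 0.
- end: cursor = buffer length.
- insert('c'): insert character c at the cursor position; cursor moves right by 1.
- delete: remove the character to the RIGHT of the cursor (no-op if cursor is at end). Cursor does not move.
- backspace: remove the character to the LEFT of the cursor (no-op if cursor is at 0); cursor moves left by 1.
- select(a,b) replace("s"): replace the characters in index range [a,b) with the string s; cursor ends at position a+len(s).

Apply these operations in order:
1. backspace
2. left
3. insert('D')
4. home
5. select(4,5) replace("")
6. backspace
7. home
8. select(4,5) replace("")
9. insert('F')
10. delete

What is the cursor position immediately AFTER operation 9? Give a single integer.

After op 1 (backspace): buf='RWZMDL' cursor=0
After op 2 (left): buf='RWZMDL' cursor=0
After op 3 (insert('D')): buf='DRWZMDL' cursor=1
After op 4 (home): buf='DRWZMDL' cursor=0
After op 5 (select(4,5) replace("")): buf='DRWZDL' cursor=4
After op 6 (backspace): buf='DRWDL' cursor=3
After op 7 (home): buf='DRWDL' cursor=0
After op 8 (select(4,5) replace("")): buf='DRWD' cursor=4
After op 9 (insert('F')): buf='DRWDF' cursor=5

Answer: 5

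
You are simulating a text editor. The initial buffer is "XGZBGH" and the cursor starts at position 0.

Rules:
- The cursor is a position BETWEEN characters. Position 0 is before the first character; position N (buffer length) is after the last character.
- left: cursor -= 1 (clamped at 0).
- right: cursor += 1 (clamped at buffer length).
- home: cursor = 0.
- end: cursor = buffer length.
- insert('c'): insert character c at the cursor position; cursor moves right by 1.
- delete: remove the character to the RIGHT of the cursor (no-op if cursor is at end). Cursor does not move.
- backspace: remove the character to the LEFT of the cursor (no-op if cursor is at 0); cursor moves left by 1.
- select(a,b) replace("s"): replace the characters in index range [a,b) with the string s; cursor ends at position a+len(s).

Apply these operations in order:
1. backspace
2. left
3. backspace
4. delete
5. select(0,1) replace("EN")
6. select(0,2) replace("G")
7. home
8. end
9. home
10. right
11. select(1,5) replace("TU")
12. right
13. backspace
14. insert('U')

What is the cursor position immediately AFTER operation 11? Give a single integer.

Answer: 3

Derivation:
After op 1 (backspace): buf='XGZBGH' cursor=0
After op 2 (left): buf='XGZBGH' cursor=0
After op 3 (backspace): buf='XGZBGH' cursor=0
After op 4 (delete): buf='GZBGH' cursor=0
After op 5 (select(0,1) replace("EN")): buf='ENZBGH' cursor=2
After op 6 (select(0,2) replace("G")): buf='GZBGH' cursor=1
After op 7 (home): buf='GZBGH' cursor=0
After op 8 (end): buf='GZBGH' cursor=5
After op 9 (home): buf='GZBGH' cursor=0
After op 10 (right): buf='GZBGH' cursor=1
After op 11 (select(1,5) replace("TU")): buf='GTU' cursor=3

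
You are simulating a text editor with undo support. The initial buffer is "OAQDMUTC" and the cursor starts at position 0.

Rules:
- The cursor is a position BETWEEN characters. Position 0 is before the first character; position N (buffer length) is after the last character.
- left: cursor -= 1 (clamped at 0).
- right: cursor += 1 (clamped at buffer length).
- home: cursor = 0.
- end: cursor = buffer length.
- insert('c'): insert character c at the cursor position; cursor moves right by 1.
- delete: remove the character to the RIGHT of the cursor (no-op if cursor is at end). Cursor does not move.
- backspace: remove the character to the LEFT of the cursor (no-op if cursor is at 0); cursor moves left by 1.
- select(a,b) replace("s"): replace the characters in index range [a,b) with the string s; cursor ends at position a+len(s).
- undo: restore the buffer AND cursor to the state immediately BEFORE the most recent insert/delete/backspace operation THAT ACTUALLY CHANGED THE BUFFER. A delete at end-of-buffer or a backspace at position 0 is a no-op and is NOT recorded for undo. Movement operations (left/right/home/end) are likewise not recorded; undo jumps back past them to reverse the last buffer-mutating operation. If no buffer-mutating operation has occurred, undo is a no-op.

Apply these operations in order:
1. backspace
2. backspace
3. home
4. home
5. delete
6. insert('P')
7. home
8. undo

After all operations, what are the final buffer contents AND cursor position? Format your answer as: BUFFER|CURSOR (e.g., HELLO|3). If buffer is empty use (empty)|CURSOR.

After op 1 (backspace): buf='OAQDMUTC' cursor=0
After op 2 (backspace): buf='OAQDMUTC' cursor=0
After op 3 (home): buf='OAQDMUTC' cursor=0
After op 4 (home): buf='OAQDMUTC' cursor=0
After op 5 (delete): buf='AQDMUTC' cursor=0
After op 6 (insert('P')): buf='PAQDMUTC' cursor=1
After op 7 (home): buf='PAQDMUTC' cursor=0
After op 8 (undo): buf='AQDMUTC' cursor=0

Answer: AQDMUTC|0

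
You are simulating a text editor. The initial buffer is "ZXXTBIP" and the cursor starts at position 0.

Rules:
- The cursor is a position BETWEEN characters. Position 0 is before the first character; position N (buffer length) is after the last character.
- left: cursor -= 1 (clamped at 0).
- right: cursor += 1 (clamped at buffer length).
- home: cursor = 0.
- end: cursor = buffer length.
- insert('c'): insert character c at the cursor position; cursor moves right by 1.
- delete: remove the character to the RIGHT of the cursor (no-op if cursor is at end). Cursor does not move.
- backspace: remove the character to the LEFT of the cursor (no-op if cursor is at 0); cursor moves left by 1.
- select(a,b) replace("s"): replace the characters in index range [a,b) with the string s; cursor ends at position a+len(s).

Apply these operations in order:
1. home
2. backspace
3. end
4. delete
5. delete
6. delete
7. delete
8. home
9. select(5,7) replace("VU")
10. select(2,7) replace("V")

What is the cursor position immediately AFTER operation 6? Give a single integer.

Answer: 7

Derivation:
After op 1 (home): buf='ZXXTBIP' cursor=0
After op 2 (backspace): buf='ZXXTBIP' cursor=0
After op 3 (end): buf='ZXXTBIP' cursor=7
After op 4 (delete): buf='ZXXTBIP' cursor=7
After op 5 (delete): buf='ZXXTBIP' cursor=7
After op 6 (delete): buf='ZXXTBIP' cursor=7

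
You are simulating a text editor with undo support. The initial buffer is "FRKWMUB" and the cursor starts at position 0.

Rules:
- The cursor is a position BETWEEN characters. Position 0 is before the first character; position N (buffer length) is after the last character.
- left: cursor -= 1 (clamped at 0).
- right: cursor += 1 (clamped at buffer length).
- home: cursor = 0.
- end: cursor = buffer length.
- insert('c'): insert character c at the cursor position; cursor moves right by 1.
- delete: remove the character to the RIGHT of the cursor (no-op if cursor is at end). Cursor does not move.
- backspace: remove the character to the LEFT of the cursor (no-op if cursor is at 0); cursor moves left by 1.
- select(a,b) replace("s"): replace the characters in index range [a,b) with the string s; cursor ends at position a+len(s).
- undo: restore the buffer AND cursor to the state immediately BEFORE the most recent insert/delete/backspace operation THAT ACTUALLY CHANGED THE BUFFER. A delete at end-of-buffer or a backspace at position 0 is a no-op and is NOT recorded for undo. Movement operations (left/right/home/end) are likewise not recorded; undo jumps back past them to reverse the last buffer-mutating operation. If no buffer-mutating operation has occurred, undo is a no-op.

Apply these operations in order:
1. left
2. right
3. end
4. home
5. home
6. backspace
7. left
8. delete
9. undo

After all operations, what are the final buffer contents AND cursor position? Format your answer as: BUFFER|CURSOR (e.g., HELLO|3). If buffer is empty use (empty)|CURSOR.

After op 1 (left): buf='FRKWMUB' cursor=0
After op 2 (right): buf='FRKWMUB' cursor=1
After op 3 (end): buf='FRKWMUB' cursor=7
After op 4 (home): buf='FRKWMUB' cursor=0
After op 5 (home): buf='FRKWMUB' cursor=0
After op 6 (backspace): buf='FRKWMUB' cursor=0
After op 7 (left): buf='FRKWMUB' cursor=0
After op 8 (delete): buf='RKWMUB' cursor=0
After op 9 (undo): buf='FRKWMUB' cursor=0

Answer: FRKWMUB|0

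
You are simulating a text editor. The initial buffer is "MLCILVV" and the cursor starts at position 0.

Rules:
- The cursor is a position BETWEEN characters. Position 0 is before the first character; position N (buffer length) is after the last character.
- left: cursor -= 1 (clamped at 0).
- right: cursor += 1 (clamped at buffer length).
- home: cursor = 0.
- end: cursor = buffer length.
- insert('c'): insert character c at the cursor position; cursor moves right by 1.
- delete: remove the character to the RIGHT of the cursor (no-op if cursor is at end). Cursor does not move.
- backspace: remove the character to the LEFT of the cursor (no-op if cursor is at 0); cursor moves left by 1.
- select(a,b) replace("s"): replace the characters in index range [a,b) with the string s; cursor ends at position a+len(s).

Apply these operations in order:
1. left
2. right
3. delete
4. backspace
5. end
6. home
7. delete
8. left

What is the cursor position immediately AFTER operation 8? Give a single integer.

Answer: 0

Derivation:
After op 1 (left): buf='MLCILVV' cursor=0
After op 2 (right): buf='MLCILVV' cursor=1
After op 3 (delete): buf='MCILVV' cursor=1
After op 4 (backspace): buf='CILVV' cursor=0
After op 5 (end): buf='CILVV' cursor=5
After op 6 (home): buf='CILVV' cursor=0
After op 7 (delete): buf='ILVV' cursor=0
After op 8 (left): buf='ILVV' cursor=0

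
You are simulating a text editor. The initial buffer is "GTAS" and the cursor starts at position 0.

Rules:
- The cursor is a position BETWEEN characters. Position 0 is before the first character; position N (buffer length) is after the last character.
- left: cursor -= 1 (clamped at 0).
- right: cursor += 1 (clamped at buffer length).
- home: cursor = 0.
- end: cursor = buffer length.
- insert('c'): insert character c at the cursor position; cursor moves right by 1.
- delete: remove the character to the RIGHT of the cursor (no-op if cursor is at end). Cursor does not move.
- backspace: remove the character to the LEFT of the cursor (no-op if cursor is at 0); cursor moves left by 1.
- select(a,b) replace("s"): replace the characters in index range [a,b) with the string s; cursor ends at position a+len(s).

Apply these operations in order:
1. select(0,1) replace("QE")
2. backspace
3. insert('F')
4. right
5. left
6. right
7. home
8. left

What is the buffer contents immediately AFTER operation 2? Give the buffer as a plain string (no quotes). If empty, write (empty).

After op 1 (select(0,1) replace("QE")): buf='QETAS' cursor=2
After op 2 (backspace): buf='QTAS' cursor=1

Answer: QTAS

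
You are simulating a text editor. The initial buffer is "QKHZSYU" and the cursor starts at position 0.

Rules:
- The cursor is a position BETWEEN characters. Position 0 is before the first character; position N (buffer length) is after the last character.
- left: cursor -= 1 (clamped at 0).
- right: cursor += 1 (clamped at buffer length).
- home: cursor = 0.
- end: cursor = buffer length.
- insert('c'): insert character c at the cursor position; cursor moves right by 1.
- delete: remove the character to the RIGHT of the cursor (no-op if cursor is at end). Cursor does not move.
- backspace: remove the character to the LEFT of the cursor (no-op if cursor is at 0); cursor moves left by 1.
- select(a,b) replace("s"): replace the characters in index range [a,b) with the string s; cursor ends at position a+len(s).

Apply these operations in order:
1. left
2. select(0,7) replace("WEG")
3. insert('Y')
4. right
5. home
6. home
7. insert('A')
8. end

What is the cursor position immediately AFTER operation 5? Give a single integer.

Answer: 0

Derivation:
After op 1 (left): buf='QKHZSYU' cursor=0
After op 2 (select(0,7) replace("WEG")): buf='WEG' cursor=3
After op 3 (insert('Y')): buf='WEGY' cursor=4
After op 4 (right): buf='WEGY' cursor=4
After op 5 (home): buf='WEGY' cursor=0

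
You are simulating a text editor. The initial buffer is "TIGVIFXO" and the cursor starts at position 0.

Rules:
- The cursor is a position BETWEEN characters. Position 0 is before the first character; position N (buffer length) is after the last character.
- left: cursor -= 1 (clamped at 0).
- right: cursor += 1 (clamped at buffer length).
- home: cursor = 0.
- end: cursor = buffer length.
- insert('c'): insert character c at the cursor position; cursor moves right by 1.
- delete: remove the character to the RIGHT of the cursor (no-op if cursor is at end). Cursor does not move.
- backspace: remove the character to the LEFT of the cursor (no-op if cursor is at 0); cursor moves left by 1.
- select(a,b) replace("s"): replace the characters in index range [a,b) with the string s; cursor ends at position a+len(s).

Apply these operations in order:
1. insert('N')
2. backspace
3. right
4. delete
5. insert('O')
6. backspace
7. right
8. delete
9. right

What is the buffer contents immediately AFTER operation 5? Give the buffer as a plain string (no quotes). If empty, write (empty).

After op 1 (insert('N')): buf='NTIGVIFXO' cursor=1
After op 2 (backspace): buf='TIGVIFXO' cursor=0
After op 3 (right): buf='TIGVIFXO' cursor=1
After op 4 (delete): buf='TGVIFXO' cursor=1
After op 5 (insert('O')): buf='TOGVIFXO' cursor=2

Answer: TOGVIFXO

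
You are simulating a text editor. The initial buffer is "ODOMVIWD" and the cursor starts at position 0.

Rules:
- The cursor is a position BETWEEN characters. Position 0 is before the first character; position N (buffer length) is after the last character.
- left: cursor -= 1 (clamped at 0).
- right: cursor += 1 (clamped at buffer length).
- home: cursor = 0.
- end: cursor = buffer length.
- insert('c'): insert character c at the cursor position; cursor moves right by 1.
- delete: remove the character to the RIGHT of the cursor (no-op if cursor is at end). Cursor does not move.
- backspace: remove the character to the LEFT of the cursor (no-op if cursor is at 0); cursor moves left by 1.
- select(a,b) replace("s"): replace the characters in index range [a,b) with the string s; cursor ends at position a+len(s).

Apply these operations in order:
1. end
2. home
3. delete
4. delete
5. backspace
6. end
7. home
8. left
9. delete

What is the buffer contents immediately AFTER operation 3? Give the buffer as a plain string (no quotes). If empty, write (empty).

After op 1 (end): buf='ODOMVIWD' cursor=8
After op 2 (home): buf='ODOMVIWD' cursor=0
After op 3 (delete): buf='DOMVIWD' cursor=0

Answer: DOMVIWD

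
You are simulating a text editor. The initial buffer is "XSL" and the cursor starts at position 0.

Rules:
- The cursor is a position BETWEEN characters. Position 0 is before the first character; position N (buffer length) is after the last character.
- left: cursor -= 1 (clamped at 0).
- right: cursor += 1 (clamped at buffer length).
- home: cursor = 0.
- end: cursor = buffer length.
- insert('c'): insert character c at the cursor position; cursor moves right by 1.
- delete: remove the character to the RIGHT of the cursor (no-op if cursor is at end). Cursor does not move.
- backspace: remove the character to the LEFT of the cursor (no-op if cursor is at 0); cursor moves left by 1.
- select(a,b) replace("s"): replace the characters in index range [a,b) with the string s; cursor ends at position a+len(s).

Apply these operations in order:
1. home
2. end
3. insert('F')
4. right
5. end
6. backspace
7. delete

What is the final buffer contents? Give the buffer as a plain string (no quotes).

Answer: XSL

Derivation:
After op 1 (home): buf='XSL' cursor=0
After op 2 (end): buf='XSL' cursor=3
After op 3 (insert('F')): buf='XSLF' cursor=4
After op 4 (right): buf='XSLF' cursor=4
After op 5 (end): buf='XSLF' cursor=4
After op 6 (backspace): buf='XSL' cursor=3
After op 7 (delete): buf='XSL' cursor=3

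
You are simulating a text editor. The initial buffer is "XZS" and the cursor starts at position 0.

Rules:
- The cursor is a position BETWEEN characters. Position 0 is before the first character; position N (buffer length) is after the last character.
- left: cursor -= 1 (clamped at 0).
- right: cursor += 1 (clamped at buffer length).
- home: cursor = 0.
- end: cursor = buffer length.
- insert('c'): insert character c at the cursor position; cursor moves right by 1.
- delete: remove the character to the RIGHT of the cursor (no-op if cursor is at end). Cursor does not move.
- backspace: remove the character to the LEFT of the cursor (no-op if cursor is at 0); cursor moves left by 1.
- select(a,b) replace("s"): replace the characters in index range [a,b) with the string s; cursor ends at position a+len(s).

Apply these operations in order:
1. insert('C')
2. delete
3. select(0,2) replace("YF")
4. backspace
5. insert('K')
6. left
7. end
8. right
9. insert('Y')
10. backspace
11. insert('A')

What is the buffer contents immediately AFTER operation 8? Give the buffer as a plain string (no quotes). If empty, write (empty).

Answer: YKS

Derivation:
After op 1 (insert('C')): buf='CXZS' cursor=1
After op 2 (delete): buf='CZS' cursor=1
After op 3 (select(0,2) replace("YF")): buf='YFS' cursor=2
After op 4 (backspace): buf='YS' cursor=1
After op 5 (insert('K')): buf='YKS' cursor=2
After op 6 (left): buf='YKS' cursor=1
After op 7 (end): buf='YKS' cursor=3
After op 8 (right): buf='YKS' cursor=3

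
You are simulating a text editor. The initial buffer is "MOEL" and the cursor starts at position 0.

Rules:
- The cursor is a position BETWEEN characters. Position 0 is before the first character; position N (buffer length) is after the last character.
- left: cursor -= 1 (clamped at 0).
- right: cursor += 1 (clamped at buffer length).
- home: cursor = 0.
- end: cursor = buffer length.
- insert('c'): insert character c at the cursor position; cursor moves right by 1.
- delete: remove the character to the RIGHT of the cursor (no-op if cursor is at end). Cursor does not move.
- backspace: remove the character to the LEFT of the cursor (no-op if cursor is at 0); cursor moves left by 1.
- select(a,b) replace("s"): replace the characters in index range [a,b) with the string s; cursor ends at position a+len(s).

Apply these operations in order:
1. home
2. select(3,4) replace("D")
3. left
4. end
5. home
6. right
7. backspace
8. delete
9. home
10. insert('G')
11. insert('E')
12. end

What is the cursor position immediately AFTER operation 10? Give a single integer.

Answer: 1

Derivation:
After op 1 (home): buf='MOEL' cursor=0
After op 2 (select(3,4) replace("D")): buf='MOED' cursor=4
After op 3 (left): buf='MOED' cursor=3
After op 4 (end): buf='MOED' cursor=4
After op 5 (home): buf='MOED' cursor=0
After op 6 (right): buf='MOED' cursor=1
After op 7 (backspace): buf='OED' cursor=0
After op 8 (delete): buf='ED' cursor=0
After op 9 (home): buf='ED' cursor=0
After op 10 (insert('G')): buf='GED' cursor=1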